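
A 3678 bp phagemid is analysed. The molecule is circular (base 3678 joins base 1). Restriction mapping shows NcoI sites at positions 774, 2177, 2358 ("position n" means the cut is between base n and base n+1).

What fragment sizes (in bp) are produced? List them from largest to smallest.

2094, 1403, 181 bp

Circular molecule, 3 cuts → 3 fragments:
  2177 − 774 = 1403 bp
  2358 − 2177 = 181 bp
  wrap: 3678 − 2358 + 774 = 2094 bp
Sorted largest to smallest: 2094, 1403, 181 bp.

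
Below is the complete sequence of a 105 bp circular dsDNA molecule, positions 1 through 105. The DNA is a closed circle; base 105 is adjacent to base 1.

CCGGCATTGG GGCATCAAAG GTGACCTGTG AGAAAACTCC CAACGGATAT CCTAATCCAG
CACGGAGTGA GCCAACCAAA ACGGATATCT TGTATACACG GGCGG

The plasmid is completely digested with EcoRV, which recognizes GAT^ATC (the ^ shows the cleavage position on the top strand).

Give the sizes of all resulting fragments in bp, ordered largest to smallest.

EcoRV sites (GATATC) start at positions 46, 84.
EcoRV cuts after base 3 of each site, so after positions 48, 86.
Circular molecule, 2 cuts → 2 fragments:
  49–86 → 38 bp
  87–105 then 1–48 → 19 + 48 = 67 bp
Sorted largest to smallest: 67, 38 bp.

67, 38 bp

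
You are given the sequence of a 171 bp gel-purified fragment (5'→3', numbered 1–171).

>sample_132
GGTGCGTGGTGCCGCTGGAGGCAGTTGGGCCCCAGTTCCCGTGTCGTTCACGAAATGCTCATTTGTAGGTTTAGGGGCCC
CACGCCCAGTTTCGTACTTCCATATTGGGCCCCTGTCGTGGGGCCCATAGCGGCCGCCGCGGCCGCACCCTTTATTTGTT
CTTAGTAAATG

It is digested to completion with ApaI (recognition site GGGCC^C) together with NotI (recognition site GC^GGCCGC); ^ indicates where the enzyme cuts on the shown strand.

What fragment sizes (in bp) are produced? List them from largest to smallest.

48, 32, 31, 31, 14, 9, 6 bp

ApaI sites (GGGCCC) start at positions 27, 75, 107, 121.
ApaI cuts after base 5 of each site (before the last base), so after positions 31, 79, 111, 125.
NotI sites (GCGGCCGC) start at positions 130, 139.
NotI cuts after base 2 of each site, so after positions 131, 140.
Combined cut positions: 31, 79, 111, 125, 131, 140.
Linear molecule, 6 cuts → 7 fragments:
  1–31 → 31 bp
  32–79 → 48 bp
  80–111 → 32 bp
  112–125 → 14 bp
  126–131 → 6 bp
  132–140 → 9 bp
  141–171 → 31 bp
Sorted largest to smallest: 48, 32, 31, 31, 14, 9, 6 bp.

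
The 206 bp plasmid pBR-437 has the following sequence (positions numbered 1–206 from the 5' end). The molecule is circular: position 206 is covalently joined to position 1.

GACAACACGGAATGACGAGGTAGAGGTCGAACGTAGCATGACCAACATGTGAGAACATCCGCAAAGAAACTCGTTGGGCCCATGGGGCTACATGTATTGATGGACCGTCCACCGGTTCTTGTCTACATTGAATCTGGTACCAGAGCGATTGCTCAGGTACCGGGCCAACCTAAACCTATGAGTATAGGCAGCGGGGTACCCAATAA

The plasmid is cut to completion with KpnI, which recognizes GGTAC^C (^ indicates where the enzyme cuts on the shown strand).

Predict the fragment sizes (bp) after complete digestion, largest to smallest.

KpnI sites (GGTACC) start at positions 136, 156, 195.
KpnI cuts after base 5 of each site (before the last base), so after positions 140, 160, 199.
Circular molecule, 3 cuts → 3 fragments:
  141–160 → 20 bp
  161–199 → 39 bp
  200–206 then 1–140 → 7 + 140 = 147 bp
Sorted largest to smallest: 147, 39, 20 bp.

147, 39, 20 bp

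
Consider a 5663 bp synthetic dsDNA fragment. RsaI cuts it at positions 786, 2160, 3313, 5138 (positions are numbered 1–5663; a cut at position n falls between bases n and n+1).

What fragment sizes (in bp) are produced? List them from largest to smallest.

1825, 1374, 1153, 786, 525 bp

Linear molecule, 4 cuts → 5 fragments:
  786 − 0 = 786 bp
  2160 − 786 = 1374 bp
  3313 − 2160 = 1153 bp
  5138 − 3313 = 1825 bp
  5663 − 5138 = 525 bp
Sorted largest to smallest: 1825, 1374, 1153, 786, 525 bp.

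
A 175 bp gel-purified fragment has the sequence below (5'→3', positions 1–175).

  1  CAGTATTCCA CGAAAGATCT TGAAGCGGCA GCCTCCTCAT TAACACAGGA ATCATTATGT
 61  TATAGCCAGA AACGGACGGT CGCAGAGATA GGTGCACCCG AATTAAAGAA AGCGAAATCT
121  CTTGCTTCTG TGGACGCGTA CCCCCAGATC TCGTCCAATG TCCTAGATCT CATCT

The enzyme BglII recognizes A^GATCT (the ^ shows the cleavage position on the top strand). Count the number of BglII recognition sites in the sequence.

AGATCT occurs starting at positions 15, 146, 165.
BglII cuts at 3 sites.

3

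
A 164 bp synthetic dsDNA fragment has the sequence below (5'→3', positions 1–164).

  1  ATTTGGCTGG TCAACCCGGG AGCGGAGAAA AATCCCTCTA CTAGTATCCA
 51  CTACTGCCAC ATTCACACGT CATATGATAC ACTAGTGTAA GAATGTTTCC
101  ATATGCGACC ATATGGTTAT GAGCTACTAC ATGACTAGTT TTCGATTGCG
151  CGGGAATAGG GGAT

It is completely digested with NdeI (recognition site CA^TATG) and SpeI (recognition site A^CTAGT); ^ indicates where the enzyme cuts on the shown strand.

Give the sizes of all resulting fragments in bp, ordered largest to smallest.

NdeI sites (CATATG) start at positions 71, 100, 110.
NdeI cuts after base 2 of each site, so after positions 72, 101, 111.
SpeI sites (ACTAGT) start at positions 40, 81, 134.
SpeI cuts after the first base of each site, so after positions 40, 81, 134.
Combined cut positions: 40, 72, 81, 101, 111, 134.
Linear molecule, 6 cuts → 7 fragments:
  1–40 → 40 bp
  41–72 → 32 bp
  73–81 → 9 bp
  82–101 → 20 bp
  102–111 → 10 bp
  112–134 → 23 bp
  135–164 → 30 bp
Sorted largest to smallest: 40, 32, 30, 23, 20, 10, 9 bp.

40, 32, 30, 23, 20, 10, 9 bp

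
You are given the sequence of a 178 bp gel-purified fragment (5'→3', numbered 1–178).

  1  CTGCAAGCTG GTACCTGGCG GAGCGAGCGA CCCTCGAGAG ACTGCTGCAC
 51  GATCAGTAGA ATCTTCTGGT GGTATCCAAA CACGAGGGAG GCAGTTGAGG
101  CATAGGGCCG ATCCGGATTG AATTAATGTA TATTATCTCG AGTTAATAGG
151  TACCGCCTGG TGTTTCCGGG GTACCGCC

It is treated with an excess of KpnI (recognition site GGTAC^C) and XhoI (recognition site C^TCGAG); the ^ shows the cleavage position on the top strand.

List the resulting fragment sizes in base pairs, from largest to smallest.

104, 21, 19, 16, 14, 4 bp

KpnI sites (GGTACC) start at positions 10, 149, 170.
KpnI cuts after base 5 of each site (before the last base), so after positions 14, 153, 174.
XhoI sites (CTCGAG) start at positions 33, 137.
XhoI cuts after the first base of each site, so after positions 33, 137.
Combined cut positions: 14, 33, 137, 153, 174.
Linear molecule, 5 cuts → 6 fragments:
  1–14 → 14 bp
  15–33 → 19 bp
  34–137 → 104 bp
  138–153 → 16 bp
  154–174 → 21 bp
  175–178 → 4 bp
Sorted largest to smallest: 104, 21, 19, 16, 14, 4 bp.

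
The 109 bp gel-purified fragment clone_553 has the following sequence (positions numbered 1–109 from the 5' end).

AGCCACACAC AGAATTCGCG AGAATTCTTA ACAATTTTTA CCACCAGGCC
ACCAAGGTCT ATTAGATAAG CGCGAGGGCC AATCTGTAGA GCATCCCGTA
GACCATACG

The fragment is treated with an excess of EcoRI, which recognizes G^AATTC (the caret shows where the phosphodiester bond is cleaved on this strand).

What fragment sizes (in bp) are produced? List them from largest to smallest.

87, 12, 10 bp

EcoRI sites (GAATTC) start at positions 12, 22.
EcoRI cuts after the first base of each site, so after positions 12, 22.
Linear molecule, 2 cuts → 3 fragments:
  1–12 → 12 bp
  13–22 → 10 bp
  23–109 → 87 bp
Sorted largest to smallest: 87, 12, 10 bp.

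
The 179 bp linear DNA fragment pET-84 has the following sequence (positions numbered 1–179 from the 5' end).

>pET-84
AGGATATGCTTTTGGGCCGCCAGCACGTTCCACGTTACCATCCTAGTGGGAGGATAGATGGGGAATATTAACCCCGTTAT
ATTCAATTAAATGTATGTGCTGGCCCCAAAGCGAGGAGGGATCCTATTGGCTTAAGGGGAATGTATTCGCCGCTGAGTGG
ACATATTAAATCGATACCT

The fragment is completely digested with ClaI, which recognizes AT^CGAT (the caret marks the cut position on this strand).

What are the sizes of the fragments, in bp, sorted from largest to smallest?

171, 8 bp

The ClaI site (ATCGAT) starts at position 170.
ClaI cuts after base 2 of each site, so after position 171.
Linear molecule, 1 cut → 2 fragments:
  1–171 → 171 bp
  172–179 → 8 bp
Sorted largest to smallest: 171, 8 bp.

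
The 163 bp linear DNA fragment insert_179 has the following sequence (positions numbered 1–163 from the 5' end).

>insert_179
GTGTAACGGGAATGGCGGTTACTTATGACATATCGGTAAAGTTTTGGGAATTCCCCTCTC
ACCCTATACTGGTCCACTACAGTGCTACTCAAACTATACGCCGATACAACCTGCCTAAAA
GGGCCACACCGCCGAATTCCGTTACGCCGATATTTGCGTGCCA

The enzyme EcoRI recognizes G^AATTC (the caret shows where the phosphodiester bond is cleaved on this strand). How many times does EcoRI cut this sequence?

GAATTC occurs starting at positions 48, 134.
EcoRI cuts at 2 sites.

2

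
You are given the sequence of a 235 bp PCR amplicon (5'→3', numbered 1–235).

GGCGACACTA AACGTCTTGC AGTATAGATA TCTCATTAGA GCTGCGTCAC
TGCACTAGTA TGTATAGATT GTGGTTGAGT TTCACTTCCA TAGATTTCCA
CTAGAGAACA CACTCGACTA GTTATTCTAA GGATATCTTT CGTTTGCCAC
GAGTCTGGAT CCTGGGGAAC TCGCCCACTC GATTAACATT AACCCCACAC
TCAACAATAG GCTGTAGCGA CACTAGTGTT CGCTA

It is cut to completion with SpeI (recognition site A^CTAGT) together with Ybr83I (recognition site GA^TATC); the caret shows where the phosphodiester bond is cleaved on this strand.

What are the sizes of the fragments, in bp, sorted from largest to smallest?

SpeI sites (ACTAGT) start at positions 54, 117, 222.
SpeI cuts after the first base of each site, so after positions 54, 117, 222.
Ybr83I sites (GATATC) start at positions 27, 132.
Ybr83I cuts after base 2 of each site, so after positions 28, 133.
Combined cut positions: 28, 54, 117, 133, 222.
Linear molecule, 5 cuts → 6 fragments:
  1–28 → 28 bp
  29–54 → 26 bp
  55–117 → 63 bp
  118–133 → 16 bp
  134–222 → 89 bp
  223–235 → 13 bp
Sorted largest to smallest: 89, 63, 28, 26, 16, 13 bp.

89, 63, 28, 26, 16, 13 bp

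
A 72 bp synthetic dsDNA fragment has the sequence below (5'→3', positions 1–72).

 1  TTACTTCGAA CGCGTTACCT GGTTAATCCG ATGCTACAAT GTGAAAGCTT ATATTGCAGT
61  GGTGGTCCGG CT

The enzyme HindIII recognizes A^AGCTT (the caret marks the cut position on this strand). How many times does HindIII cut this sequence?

AAGCTT occurs starting at position 45.
HindIII cuts at 1 site.

1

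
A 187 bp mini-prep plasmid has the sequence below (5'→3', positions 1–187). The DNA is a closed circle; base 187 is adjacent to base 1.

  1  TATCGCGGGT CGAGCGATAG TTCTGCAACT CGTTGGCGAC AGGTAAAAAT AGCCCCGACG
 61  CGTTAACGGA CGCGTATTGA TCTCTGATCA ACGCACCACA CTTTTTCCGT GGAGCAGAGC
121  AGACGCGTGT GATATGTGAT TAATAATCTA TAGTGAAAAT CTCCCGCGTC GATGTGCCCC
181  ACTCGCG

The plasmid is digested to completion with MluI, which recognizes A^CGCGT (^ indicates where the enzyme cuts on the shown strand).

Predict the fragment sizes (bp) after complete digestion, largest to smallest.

MluI sites (ACGCGT) start at positions 58, 70, 123.
MluI cuts after the first base of each site, so after positions 58, 70, 123.
Circular molecule, 3 cuts → 3 fragments:
  59–70 → 12 bp
  71–123 → 53 bp
  124–187 then 1–58 → 64 + 58 = 122 bp
Sorted largest to smallest: 122, 53, 12 bp.

122, 53, 12 bp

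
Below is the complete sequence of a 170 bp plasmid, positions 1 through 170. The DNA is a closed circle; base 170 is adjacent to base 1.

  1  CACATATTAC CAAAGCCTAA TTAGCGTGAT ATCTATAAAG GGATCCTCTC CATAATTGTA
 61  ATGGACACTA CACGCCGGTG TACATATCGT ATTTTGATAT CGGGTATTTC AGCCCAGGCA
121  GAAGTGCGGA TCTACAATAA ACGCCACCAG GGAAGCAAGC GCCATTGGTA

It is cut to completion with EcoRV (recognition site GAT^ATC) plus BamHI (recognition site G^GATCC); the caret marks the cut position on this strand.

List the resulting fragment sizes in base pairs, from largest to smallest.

102, 57, 11 bp

EcoRV sites (GATATC) start at positions 28, 96.
EcoRV cuts after base 3 of each site, so after positions 30, 98.
The BamHI site (GGATCC) starts at position 41.
BamHI cuts after the first base of each site, so after position 41.
Combined cut positions: 30, 41, 98.
Circular molecule, 3 cuts → 3 fragments:
  31–41 → 11 bp
  42–98 → 57 bp
  99–170 then 1–30 → 72 + 30 = 102 bp
Sorted largest to smallest: 102, 57, 11 bp.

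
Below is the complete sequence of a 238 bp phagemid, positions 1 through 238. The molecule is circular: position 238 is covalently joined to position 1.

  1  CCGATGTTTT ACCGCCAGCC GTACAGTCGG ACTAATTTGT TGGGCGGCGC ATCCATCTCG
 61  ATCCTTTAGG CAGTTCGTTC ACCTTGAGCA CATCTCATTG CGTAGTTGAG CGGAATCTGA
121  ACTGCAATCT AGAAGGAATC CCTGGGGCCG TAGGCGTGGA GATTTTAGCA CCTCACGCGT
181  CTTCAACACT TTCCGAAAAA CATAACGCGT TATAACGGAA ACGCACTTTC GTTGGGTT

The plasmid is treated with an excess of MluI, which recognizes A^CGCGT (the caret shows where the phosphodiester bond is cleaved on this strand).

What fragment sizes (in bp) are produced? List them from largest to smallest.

208, 30 bp

MluI sites (ACGCGT) start at positions 175, 205.
MluI cuts after the first base of each site, so after positions 175, 205.
Circular molecule, 2 cuts → 2 fragments:
  176–205 → 30 bp
  206–238 then 1–175 → 33 + 175 = 208 bp
Sorted largest to smallest: 208, 30 bp.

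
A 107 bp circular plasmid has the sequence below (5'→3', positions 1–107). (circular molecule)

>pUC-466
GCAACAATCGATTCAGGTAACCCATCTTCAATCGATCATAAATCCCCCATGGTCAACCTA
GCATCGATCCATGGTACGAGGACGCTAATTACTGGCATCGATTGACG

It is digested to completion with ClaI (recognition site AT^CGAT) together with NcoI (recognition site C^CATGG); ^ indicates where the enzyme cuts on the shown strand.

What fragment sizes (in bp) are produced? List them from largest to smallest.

ClaI sites (ATCGAT) start at positions 7, 31, 63, 97.
ClaI cuts after base 2 of each site, so after positions 8, 32, 64, 98.
NcoI sites (CCATGG) start at positions 47, 69.
NcoI cuts after the first base of each site, so after positions 47, 69.
Combined cut positions: 8, 32, 47, 64, 69, 98.
Circular molecule, 6 cuts → 6 fragments:
  9–32 → 24 bp
  33–47 → 15 bp
  48–64 → 17 bp
  65–69 → 5 bp
  70–98 → 29 bp
  99–107 then 1–8 → 9 + 8 = 17 bp
Sorted largest to smallest: 29, 24, 17, 17, 15, 5 bp.

29, 24, 17, 17, 15, 5 bp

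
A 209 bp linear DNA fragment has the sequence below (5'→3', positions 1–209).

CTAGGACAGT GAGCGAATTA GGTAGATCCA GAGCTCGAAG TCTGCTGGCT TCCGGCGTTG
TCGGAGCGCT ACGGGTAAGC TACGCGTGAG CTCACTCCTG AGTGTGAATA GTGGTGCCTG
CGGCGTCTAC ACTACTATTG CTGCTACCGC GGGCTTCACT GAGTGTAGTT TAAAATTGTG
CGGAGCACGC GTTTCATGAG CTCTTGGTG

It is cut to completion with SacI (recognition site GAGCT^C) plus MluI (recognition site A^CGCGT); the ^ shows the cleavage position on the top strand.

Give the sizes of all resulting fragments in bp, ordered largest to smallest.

SacI sites (GAGCTC) start at positions 31, 88, 198.
SacI cuts after base 5 of each site (before the last base), so after positions 35, 92, 202.
MluI sites (ACGCGT) start at positions 82, 187.
MluI cuts after the first base of each site, so after positions 82, 187.
Combined cut positions: 35, 82, 92, 187, 202.
Linear molecule, 5 cuts → 6 fragments:
  1–35 → 35 bp
  36–82 → 47 bp
  83–92 → 10 bp
  93–187 → 95 bp
  188–202 → 15 bp
  203–209 → 7 bp
Sorted largest to smallest: 95, 47, 35, 15, 10, 7 bp.

95, 47, 35, 15, 10, 7 bp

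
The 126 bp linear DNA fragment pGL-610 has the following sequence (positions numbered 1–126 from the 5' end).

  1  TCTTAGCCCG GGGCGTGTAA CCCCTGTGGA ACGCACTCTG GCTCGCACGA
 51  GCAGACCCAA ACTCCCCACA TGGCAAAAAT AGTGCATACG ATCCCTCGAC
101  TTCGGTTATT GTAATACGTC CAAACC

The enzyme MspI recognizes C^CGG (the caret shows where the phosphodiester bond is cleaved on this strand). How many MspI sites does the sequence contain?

1

CCGG occurs starting at position 8.
MspI cuts at 1 site.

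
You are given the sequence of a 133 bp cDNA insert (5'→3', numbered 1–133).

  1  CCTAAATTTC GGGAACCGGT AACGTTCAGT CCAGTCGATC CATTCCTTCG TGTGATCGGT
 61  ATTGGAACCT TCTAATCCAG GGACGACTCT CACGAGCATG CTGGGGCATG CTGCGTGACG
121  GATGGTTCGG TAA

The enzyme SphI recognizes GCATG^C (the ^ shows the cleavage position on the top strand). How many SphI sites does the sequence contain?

2

GCATGC occurs starting at positions 96, 106.
SphI cuts at 2 sites.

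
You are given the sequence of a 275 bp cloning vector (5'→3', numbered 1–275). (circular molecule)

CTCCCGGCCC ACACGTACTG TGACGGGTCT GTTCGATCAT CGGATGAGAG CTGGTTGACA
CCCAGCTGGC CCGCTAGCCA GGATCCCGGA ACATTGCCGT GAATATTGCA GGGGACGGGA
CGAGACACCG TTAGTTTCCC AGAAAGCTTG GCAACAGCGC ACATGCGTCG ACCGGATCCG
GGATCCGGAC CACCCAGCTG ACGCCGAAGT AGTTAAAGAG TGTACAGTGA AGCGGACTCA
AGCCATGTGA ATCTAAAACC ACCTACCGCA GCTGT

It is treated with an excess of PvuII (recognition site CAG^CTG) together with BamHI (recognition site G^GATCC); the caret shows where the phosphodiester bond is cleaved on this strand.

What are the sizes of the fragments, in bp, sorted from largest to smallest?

PvuII sites (CAGCTG) start at positions 63, 195, 269.
PvuII cuts after base 3 of each site, so after positions 65, 197, 271.
BamHI sites (GGATCC) start at positions 81, 174, 181.
BamHI cuts after the first base of each site, so after positions 81, 174, 181.
Combined cut positions: 65, 81, 174, 181, 197, 271.
Circular molecule, 6 cuts → 6 fragments:
  66–81 → 16 bp
  82–174 → 93 bp
  175–181 → 7 bp
  182–197 → 16 bp
  198–271 → 74 bp
  272–275 then 1–65 → 4 + 65 = 69 bp
Sorted largest to smallest: 93, 74, 69, 16, 16, 7 bp.

93, 74, 69, 16, 16, 7 bp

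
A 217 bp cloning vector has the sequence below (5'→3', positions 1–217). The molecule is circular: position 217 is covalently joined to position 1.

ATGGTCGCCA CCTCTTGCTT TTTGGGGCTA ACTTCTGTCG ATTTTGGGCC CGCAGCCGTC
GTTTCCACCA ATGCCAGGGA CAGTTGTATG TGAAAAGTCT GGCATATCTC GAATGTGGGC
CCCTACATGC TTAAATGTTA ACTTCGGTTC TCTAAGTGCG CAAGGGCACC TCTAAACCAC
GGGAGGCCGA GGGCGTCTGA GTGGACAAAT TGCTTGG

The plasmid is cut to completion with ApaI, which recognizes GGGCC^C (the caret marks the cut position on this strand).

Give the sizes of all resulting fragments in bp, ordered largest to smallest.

146, 71 bp

ApaI sites (GGGCCC) start at positions 46, 117.
ApaI cuts after base 5 of each site (before the last base), so after positions 50, 121.
Circular molecule, 2 cuts → 2 fragments:
  51–121 → 71 bp
  122–217 then 1–50 → 96 + 50 = 146 bp
Sorted largest to smallest: 146, 71 bp.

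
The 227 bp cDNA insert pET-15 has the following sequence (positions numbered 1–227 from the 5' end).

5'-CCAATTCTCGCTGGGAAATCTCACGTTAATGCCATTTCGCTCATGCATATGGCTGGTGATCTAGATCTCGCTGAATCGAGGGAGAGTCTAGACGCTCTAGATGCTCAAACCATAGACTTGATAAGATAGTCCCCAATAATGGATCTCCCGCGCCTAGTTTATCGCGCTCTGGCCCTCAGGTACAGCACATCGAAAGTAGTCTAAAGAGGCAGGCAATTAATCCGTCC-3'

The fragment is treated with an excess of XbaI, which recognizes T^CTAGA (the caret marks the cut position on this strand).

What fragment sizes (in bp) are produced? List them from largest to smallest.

XbaI sites (TCTAGA) start at positions 60, 87, 96.
XbaI cuts after the first base of each site, so after positions 60, 87, 96.
Linear molecule, 3 cuts → 4 fragments:
  1–60 → 60 bp
  61–87 → 27 bp
  88–96 → 9 bp
  97–227 → 131 bp
Sorted largest to smallest: 131, 60, 27, 9 bp.

131, 60, 27, 9 bp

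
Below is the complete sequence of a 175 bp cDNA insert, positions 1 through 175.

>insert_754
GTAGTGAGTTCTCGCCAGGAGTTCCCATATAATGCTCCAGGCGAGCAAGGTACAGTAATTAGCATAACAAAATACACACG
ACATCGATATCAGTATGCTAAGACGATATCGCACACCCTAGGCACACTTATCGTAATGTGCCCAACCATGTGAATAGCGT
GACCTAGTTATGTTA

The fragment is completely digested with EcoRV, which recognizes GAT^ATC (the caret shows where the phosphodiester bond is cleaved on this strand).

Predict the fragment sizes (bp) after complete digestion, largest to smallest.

88, 68, 19 bp

EcoRV sites (GATATC) start at positions 86, 105.
EcoRV cuts after base 3 of each site, so after positions 88, 107.
Linear molecule, 2 cuts → 3 fragments:
  1–88 → 88 bp
  89–107 → 19 bp
  108–175 → 68 bp
Sorted largest to smallest: 88, 68, 19 bp.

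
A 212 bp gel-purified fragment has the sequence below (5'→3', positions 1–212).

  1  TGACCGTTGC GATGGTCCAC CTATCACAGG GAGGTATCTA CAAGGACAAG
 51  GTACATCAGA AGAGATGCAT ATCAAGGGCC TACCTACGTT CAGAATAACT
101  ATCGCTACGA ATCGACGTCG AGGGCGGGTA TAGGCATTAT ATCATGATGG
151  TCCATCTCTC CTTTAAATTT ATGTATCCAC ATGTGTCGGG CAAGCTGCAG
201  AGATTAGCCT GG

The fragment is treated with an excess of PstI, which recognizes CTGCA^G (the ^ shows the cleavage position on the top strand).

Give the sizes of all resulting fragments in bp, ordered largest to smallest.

199, 13 bp

The PstI site (CTGCAG) starts at position 195.
PstI cuts after base 5 of each site (before the last base), so after position 199.
Linear molecule, 1 cut → 2 fragments:
  1–199 → 199 bp
  200–212 → 13 bp
Sorted largest to smallest: 199, 13 bp.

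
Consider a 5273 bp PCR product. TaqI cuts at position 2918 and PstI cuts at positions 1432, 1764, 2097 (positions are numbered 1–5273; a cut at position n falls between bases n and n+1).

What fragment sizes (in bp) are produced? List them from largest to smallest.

2355, 1432, 821, 333, 332 bp

Combined cut positions (sorted): 1432, 1764, 2097, 2918.
Linear molecule, 4 cuts → 5 fragments:
  1432 − 0 = 1432 bp
  1764 − 1432 = 332 bp
  2097 − 1764 = 333 bp
  2918 − 2097 = 821 bp
  5273 − 2918 = 2355 bp
Sorted largest to smallest: 2355, 1432, 821, 333, 332 bp.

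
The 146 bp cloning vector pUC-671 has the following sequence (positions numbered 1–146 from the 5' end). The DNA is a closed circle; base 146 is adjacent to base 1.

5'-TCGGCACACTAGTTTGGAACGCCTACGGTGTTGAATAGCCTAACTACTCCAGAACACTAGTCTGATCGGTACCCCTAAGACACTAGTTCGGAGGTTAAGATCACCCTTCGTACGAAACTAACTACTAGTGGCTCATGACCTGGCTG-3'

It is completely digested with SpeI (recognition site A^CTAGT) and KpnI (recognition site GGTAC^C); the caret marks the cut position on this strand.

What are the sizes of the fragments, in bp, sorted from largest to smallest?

48, 42, 30, 16, 10 bp

SpeI sites (ACTAGT) start at positions 8, 56, 82, 124.
SpeI cuts after the first base of each site, so after positions 8, 56, 82, 124.
The KpnI site (GGTACC) starts at position 68.
KpnI cuts after base 5 of each site (before the last base), so after position 72.
Combined cut positions: 8, 56, 72, 82, 124.
Circular molecule, 5 cuts → 5 fragments:
  9–56 → 48 bp
  57–72 → 16 bp
  73–82 → 10 bp
  83–124 → 42 bp
  125–146 then 1–8 → 22 + 8 = 30 bp
Sorted largest to smallest: 48, 42, 30, 16, 10 bp.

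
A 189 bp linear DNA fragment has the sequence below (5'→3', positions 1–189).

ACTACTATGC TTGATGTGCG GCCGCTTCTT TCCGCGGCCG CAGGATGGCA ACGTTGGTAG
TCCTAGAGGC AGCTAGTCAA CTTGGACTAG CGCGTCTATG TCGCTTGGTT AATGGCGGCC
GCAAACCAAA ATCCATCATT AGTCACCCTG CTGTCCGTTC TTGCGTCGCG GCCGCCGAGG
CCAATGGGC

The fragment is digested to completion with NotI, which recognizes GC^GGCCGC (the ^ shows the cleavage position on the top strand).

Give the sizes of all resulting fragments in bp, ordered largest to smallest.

NotI sites (GCGGCCGC) start at positions 18, 34, 115, 168.
NotI cuts after base 2 of each site, so after positions 19, 35, 116, 169.
Linear molecule, 4 cuts → 5 fragments:
  1–19 → 19 bp
  20–35 → 16 bp
  36–116 → 81 bp
  117–169 → 53 bp
  170–189 → 20 bp
Sorted largest to smallest: 81, 53, 20, 19, 16 bp.

81, 53, 20, 19, 16 bp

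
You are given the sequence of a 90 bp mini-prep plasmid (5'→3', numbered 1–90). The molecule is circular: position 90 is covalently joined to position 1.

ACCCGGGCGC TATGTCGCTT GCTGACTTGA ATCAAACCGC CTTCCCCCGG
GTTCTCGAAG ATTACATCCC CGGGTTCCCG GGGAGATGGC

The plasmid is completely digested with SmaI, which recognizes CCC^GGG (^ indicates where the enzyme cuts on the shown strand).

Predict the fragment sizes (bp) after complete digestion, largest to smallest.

SmaI sites (CCCGGG) start at positions 2, 46, 69, 77.
SmaI cuts after base 3 of each site, so after positions 4, 48, 71, 79.
Circular molecule, 4 cuts → 4 fragments:
  5–48 → 44 bp
  49–71 → 23 bp
  72–79 → 8 bp
  80–90 then 1–4 → 11 + 4 = 15 bp
Sorted largest to smallest: 44, 23, 15, 8 bp.

44, 23, 15, 8 bp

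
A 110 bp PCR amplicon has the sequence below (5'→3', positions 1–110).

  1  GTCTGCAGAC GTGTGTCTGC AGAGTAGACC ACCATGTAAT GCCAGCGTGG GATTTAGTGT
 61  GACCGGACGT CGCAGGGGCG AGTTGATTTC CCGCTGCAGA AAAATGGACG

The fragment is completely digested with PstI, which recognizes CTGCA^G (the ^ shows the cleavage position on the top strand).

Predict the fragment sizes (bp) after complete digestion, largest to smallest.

PstI sites (CTGCAG) start at positions 3, 17, 94.
PstI cuts after base 5 of each site (before the last base), so after positions 7, 21, 98.
Linear molecule, 3 cuts → 4 fragments:
  1–7 → 7 bp
  8–21 → 14 bp
  22–98 → 77 bp
  99–110 → 12 bp
Sorted largest to smallest: 77, 14, 12, 7 bp.

77, 14, 12, 7 bp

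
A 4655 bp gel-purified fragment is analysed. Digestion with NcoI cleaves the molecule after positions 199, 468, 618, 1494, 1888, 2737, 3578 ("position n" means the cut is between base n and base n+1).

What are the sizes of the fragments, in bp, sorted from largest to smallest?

1077, 876, 849, 841, 394, 269, 199, 150 bp

Linear molecule, 7 cuts → 8 fragments:
  199 − 0 = 199 bp
  468 − 199 = 269 bp
  618 − 468 = 150 bp
  1494 − 618 = 876 bp
  1888 − 1494 = 394 bp
  2737 − 1888 = 849 bp
  3578 − 2737 = 841 bp
  4655 − 3578 = 1077 bp
Sorted largest to smallest: 1077, 876, 849, 841, 394, 269, 199, 150 bp.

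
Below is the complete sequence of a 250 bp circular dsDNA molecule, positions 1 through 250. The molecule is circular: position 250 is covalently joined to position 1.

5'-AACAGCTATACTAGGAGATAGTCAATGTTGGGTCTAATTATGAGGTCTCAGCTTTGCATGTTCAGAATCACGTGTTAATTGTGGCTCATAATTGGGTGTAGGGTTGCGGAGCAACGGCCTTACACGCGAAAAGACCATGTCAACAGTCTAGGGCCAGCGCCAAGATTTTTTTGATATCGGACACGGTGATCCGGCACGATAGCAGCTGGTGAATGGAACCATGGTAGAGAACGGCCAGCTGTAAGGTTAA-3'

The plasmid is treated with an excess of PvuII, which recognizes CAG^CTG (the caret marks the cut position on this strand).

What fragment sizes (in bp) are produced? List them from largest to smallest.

PvuII sites (CAGCTG) start at positions 203, 236.
PvuII cuts after base 3 of each site, so after positions 205, 238.
Circular molecule, 2 cuts → 2 fragments:
  206–238 → 33 bp
  239–250 then 1–205 → 12 + 205 = 217 bp
Sorted largest to smallest: 217, 33 bp.

217, 33 bp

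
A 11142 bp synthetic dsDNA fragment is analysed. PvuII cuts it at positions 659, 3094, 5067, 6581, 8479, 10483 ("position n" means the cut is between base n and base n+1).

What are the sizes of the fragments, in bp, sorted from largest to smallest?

2435, 2004, 1973, 1898, 1514, 659, 659 bp

Linear molecule, 6 cuts → 7 fragments:
  659 − 0 = 659 bp
  3094 − 659 = 2435 bp
  5067 − 3094 = 1973 bp
  6581 − 5067 = 1514 bp
  8479 − 6581 = 1898 bp
  10483 − 8479 = 2004 bp
  11142 − 10483 = 659 bp
Sorted largest to smallest: 2435, 2004, 1973, 1898, 1514, 659, 659 bp.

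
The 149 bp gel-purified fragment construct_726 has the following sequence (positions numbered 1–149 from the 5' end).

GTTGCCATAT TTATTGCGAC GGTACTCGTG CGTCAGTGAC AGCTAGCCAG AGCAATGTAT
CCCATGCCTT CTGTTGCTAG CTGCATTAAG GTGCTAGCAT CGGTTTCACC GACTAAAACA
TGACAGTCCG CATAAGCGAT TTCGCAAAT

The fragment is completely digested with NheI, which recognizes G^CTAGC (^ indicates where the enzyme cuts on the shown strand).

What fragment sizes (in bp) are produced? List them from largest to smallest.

56, 42, 34, 17 bp

NheI sites (GCTAGC) start at positions 42, 76, 93.
NheI cuts after the first base of each site, so after positions 42, 76, 93.
Linear molecule, 3 cuts → 4 fragments:
  1–42 → 42 bp
  43–76 → 34 bp
  77–93 → 17 bp
  94–149 → 56 bp
Sorted largest to smallest: 56, 42, 34, 17 bp.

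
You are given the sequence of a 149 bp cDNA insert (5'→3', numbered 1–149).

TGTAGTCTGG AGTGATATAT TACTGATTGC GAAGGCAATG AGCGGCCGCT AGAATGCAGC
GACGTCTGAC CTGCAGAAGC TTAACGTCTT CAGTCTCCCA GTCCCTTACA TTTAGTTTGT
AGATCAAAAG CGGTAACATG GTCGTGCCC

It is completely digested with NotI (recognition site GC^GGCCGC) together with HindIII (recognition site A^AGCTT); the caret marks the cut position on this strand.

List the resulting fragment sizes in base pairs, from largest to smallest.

72, 43, 34 bp

The NotI site (GCGGCCGC) starts at position 42.
NotI cuts after base 2 of each site, so after position 43.
The HindIII site (AAGCTT) starts at position 77.
HindIII cuts after the first base of each site, so after position 77.
Combined cut positions: 43, 77.
Linear molecule, 2 cuts → 3 fragments:
  1–43 → 43 bp
  44–77 → 34 bp
  78–149 → 72 bp
Sorted largest to smallest: 72, 43, 34 bp.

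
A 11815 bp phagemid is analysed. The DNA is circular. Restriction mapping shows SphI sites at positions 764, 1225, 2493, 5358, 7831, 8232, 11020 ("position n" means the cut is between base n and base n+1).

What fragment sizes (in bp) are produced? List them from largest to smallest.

Circular molecule, 7 cuts → 7 fragments:
  1225 − 764 = 461 bp
  2493 − 1225 = 1268 bp
  5358 − 2493 = 2865 bp
  7831 − 5358 = 2473 bp
  8232 − 7831 = 401 bp
  11020 − 8232 = 2788 bp
  wrap: 11815 − 11020 + 764 = 1559 bp
Sorted largest to smallest: 2865, 2788, 2473, 1559, 1268, 461, 401 bp.

2865, 2788, 2473, 1559, 1268, 461, 401 bp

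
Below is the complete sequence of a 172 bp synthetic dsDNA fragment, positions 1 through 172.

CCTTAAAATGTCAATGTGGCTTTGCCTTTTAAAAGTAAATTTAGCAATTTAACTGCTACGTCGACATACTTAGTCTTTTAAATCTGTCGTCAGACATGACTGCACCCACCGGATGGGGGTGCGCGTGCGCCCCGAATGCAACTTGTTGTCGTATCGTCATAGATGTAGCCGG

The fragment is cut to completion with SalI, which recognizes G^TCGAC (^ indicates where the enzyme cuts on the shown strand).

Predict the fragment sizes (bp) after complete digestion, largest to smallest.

112, 60 bp

The SalI site (GTCGAC) starts at position 60.
SalI cuts after the first base of each site, so after position 60.
Linear molecule, 1 cut → 2 fragments:
  1–60 → 60 bp
  61–172 → 112 bp
Sorted largest to smallest: 112, 60 bp.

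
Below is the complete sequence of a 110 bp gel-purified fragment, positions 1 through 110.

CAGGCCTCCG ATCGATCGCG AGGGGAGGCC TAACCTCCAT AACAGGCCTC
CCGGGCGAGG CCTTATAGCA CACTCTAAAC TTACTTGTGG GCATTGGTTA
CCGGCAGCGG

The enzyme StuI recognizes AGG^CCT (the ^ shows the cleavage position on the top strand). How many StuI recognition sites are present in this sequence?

AGGCCT occurs starting at positions 2, 26, 44, 58.
StuI cuts at 4 sites.

4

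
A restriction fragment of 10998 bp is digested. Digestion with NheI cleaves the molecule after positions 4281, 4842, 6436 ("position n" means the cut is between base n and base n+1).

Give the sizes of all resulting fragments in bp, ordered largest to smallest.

4562, 4281, 1594, 561 bp

Linear molecule, 3 cuts → 4 fragments:
  4281 − 0 = 4281 bp
  4842 − 4281 = 561 bp
  6436 − 4842 = 1594 bp
  10998 − 6436 = 4562 bp
Sorted largest to smallest: 4562, 4281, 1594, 561 bp.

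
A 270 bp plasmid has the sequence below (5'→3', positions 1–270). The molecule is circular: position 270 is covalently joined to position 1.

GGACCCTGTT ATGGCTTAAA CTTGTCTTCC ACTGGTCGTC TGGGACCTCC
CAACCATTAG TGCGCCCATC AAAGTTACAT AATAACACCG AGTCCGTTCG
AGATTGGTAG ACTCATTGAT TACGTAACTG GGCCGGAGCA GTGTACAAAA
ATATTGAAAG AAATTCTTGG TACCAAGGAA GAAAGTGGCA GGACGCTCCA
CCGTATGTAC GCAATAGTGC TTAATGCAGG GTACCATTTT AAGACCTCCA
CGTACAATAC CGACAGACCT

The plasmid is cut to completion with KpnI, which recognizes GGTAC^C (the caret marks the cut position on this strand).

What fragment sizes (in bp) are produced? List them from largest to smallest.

KpnI sites (GGTACC) start at positions 169, 230.
KpnI cuts after base 5 of each site (before the last base), so after positions 173, 234.
Circular molecule, 2 cuts → 2 fragments:
  174–234 → 61 bp
  235–270 then 1–173 → 36 + 173 = 209 bp
Sorted largest to smallest: 209, 61 bp.

209, 61 bp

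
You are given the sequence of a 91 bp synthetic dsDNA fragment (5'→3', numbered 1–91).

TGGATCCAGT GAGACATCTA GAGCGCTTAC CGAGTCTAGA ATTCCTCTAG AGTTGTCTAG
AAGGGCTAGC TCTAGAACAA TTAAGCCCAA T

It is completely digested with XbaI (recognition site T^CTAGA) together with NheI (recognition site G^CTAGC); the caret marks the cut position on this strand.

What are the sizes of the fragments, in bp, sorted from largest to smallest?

XbaI sites (TCTAGA) start at positions 17, 35, 46, 56, 71.
XbaI cuts after the first base of each site, so after positions 17, 35, 46, 56, 71.
The NheI site (GCTAGC) starts at position 65.
NheI cuts after the first base of each site, so after position 65.
Combined cut positions: 17, 35, 46, 56, 65, 71.
Linear molecule, 6 cuts → 7 fragments:
  1–17 → 17 bp
  18–35 → 18 bp
  36–46 → 11 bp
  47–56 → 10 bp
  57–65 → 9 bp
  66–71 → 6 bp
  72–91 → 20 bp
Sorted largest to smallest: 20, 18, 17, 11, 10, 9, 6 bp.

20, 18, 17, 11, 10, 9, 6 bp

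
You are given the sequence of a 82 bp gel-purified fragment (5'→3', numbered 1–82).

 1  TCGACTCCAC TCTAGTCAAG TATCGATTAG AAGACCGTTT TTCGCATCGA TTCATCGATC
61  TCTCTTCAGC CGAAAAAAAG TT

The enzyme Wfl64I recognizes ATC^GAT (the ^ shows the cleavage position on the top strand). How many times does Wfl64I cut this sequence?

3

ATCGAT occurs starting at positions 22, 46, 54.
Wfl64I cuts at 3 sites.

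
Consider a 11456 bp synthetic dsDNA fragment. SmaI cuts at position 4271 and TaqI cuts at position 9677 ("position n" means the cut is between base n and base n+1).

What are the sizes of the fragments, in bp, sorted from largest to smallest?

Combined cut positions (sorted): 4271, 9677.
Linear molecule, 2 cuts → 3 fragments:
  4271 − 0 = 4271 bp
  9677 − 4271 = 5406 bp
  11456 − 9677 = 1779 bp
Sorted largest to smallest: 5406, 4271, 1779 bp.

5406, 4271, 1779 bp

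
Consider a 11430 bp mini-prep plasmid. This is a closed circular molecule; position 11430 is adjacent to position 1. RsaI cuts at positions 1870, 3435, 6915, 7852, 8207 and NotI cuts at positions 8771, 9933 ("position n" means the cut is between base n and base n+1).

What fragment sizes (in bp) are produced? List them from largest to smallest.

3480, 3367, 1565, 1162, 937, 564, 355 bp

Combined cut positions (sorted): 1870, 3435, 6915, 7852, 8207, 8771, 9933.
Circular molecule, 7 cuts → 7 fragments:
  3435 − 1870 = 1565 bp
  6915 − 3435 = 3480 bp
  7852 − 6915 = 937 bp
  8207 − 7852 = 355 bp
  8771 − 8207 = 564 bp
  9933 − 8771 = 1162 bp
  wrap: 11430 − 9933 + 1870 = 3367 bp
Sorted largest to smallest: 3480, 3367, 1565, 1162, 937, 564, 355 bp.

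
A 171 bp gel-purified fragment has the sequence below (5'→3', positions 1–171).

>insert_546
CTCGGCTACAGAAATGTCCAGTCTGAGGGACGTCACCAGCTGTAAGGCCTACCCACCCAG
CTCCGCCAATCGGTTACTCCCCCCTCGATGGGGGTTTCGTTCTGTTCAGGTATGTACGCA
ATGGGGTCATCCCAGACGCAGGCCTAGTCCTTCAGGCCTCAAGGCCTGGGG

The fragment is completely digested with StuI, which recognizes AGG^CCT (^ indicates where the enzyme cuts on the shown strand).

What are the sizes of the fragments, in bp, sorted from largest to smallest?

95, 47, 14, 8, 7 bp

StuI sites (AGGCCT) start at positions 45, 140, 154, 162.
StuI cuts after base 3 of each site, so after positions 47, 142, 156, 164.
Linear molecule, 4 cuts → 5 fragments:
  1–47 → 47 bp
  48–142 → 95 bp
  143–156 → 14 bp
  157–164 → 8 bp
  165–171 → 7 bp
Sorted largest to smallest: 95, 47, 14, 8, 7 bp.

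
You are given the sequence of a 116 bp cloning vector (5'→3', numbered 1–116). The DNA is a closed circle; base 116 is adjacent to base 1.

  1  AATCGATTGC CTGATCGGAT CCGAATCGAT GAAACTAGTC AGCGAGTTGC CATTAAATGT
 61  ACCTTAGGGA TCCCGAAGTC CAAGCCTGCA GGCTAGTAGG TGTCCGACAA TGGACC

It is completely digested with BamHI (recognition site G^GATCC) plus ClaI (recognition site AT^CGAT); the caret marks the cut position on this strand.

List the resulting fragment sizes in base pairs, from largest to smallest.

51, 42, 14, 9 bp

BamHI sites (GGATCC) start at positions 17, 68.
BamHI cuts after the first base of each site, so after positions 17, 68.
ClaI sites (ATCGAT) start at positions 2, 25.
ClaI cuts after base 2 of each site, so after positions 3, 26.
Combined cut positions: 3, 17, 26, 68.
Circular molecule, 4 cuts → 4 fragments:
  4–17 → 14 bp
  18–26 → 9 bp
  27–68 → 42 bp
  69–116 then 1–3 → 48 + 3 = 51 bp
Sorted largest to smallest: 51, 42, 14, 9 bp.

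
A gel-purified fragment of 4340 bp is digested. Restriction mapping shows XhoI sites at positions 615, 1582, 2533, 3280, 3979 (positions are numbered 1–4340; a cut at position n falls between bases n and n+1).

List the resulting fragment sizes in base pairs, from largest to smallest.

967, 951, 747, 699, 615, 361 bp

Linear molecule, 5 cuts → 6 fragments:
  615 − 0 = 615 bp
  1582 − 615 = 967 bp
  2533 − 1582 = 951 bp
  3280 − 2533 = 747 bp
  3979 − 3280 = 699 bp
  4340 − 3979 = 361 bp
Sorted largest to smallest: 967, 951, 747, 699, 615, 361 bp.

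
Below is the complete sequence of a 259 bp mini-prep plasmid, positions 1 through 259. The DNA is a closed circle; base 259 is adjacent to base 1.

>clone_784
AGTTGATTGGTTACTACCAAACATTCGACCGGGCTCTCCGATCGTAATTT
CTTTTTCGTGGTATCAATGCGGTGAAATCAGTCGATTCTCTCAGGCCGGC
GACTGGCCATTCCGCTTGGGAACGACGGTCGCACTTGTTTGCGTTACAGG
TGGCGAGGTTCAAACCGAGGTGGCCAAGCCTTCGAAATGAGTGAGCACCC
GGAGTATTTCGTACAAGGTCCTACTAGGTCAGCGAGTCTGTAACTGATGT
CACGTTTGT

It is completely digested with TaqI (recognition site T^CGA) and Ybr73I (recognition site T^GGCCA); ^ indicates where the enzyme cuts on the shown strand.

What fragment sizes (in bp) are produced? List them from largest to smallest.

TaqI sites (TCGA) start at positions 25, 82, 182.
TaqI cuts after the first base of each site, so after positions 25, 82, 182.
Ybr73I sites (TGGCCA) start at positions 104, 171.
Ybr73I cuts after the first base of each site, so after positions 104, 171.
Combined cut positions: 25, 82, 104, 171, 182.
Circular molecule, 5 cuts → 5 fragments:
  26–82 → 57 bp
  83–104 → 22 bp
  105–171 → 67 bp
  172–182 → 11 bp
  183–259 then 1–25 → 77 + 25 = 102 bp
Sorted largest to smallest: 102, 67, 57, 22, 11 bp.

102, 67, 57, 22, 11 bp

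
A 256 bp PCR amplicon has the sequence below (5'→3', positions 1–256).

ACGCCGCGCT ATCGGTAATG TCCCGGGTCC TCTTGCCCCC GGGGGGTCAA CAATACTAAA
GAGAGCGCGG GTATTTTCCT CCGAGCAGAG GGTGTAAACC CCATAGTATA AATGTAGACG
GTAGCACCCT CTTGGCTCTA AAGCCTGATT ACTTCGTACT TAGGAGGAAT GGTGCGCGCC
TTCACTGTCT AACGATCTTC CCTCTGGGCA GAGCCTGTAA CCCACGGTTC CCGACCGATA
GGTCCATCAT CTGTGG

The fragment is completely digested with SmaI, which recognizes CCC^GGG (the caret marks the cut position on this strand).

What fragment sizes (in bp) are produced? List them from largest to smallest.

SmaI sites (CCCGGG) start at positions 22, 38.
SmaI cuts after base 3 of each site, so after positions 24, 40.
Linear molecule, 2 cuts → 3 fragments:
  1–24 → 24 bp
  25–40 → 16 bp
  41–256 → 216 bp
Sorted largest to smallest: 216, 24, 16 bp.

216, 24, 16 bp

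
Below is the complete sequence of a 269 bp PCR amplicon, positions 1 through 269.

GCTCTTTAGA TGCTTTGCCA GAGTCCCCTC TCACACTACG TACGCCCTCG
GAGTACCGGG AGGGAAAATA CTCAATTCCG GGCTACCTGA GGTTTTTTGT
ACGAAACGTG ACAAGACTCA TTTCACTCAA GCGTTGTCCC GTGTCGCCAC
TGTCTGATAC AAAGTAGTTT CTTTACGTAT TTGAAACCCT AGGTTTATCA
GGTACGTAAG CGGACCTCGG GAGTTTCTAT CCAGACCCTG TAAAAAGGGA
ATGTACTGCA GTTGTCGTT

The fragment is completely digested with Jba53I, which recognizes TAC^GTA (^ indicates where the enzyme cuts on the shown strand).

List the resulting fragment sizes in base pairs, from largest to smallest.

137, 64, 39, 29 bp

Jba53I sites (TACGTA) start at positions 37, 174, 203.
Jba53I cuts after base 3 of each site, so after positions 39, 176, 205.
Linear molecule, 3 cuts → 4 fragments:
  1–39 → 39 bp
  40–176 → 137 bp
  177–205 → 29 bp
  206–269 → 64 bp
Sorted largest to smallest: 137, 64, 39, 29 bp.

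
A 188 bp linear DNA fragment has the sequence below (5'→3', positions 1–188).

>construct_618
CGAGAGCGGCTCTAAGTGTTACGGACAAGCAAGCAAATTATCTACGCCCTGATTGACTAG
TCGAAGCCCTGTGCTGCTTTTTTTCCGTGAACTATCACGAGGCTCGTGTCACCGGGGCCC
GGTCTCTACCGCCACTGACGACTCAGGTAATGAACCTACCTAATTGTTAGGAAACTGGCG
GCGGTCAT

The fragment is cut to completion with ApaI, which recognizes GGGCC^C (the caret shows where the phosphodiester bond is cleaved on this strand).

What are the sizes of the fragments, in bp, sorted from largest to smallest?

119, 69 bp

The ApaI site (GGGCCC) starts at position 115.
ApaI cuts after base 5 of each site (before the last base), so after position 119.
Linear molecule, 1 cut → 2 fragments:
  1–119 → 119 bp
  120–188 → 69 bp
Sorted largest to smallest: 119, 69 bp.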